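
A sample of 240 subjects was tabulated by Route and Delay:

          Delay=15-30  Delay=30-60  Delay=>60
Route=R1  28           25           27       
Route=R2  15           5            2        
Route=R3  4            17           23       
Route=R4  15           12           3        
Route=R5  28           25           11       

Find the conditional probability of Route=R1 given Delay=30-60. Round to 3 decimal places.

Total with Delay=30-60: 25 + 5 + 17 + 12 + 25 = 84.
P(Route=R1 | Delay=30-60) = 25/84 = 0.298.

0.298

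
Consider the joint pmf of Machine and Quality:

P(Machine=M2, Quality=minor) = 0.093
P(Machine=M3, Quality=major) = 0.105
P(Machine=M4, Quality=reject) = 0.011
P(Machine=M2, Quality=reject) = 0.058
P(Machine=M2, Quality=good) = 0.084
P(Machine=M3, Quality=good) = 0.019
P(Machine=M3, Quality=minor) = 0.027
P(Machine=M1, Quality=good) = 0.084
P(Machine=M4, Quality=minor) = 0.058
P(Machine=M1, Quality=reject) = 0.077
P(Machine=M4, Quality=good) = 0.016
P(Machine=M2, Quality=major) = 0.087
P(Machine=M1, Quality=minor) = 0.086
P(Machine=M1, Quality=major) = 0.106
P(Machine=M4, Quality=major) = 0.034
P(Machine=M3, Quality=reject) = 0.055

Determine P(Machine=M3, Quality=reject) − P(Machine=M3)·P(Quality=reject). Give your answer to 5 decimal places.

P(Machine=M3) = 0.019 + 0.027 + 0.105 + 0.055 = 0.206.
P(Quality=reject) = 0.077 + 0.058 + 0.055 + 0.011 = 0.201.
P(Machine=M3, Quality=reject) − P(Machine=M3)P(Quality=reject) = 0.055 − 0.206×0.201 = 0.01359.

0.01359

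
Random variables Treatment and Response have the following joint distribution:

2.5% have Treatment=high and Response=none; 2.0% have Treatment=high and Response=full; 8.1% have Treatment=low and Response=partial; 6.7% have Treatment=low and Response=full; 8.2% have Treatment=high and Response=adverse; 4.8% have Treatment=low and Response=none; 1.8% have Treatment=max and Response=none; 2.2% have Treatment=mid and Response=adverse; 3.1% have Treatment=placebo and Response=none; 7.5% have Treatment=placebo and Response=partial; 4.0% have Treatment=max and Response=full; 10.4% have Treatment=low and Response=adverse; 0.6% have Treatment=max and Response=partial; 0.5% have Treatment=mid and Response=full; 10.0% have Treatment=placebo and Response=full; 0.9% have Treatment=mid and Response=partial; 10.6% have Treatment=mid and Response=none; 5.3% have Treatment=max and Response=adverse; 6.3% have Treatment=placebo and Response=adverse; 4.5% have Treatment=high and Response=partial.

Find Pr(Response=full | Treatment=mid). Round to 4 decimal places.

0.0352

P(Treatment=mid) = 0.106 + 0.009 + 0.005 + 0.022 = 0.142.
P(Response=full | Treatment=mid) = 0.005/0.142 = 0.0352.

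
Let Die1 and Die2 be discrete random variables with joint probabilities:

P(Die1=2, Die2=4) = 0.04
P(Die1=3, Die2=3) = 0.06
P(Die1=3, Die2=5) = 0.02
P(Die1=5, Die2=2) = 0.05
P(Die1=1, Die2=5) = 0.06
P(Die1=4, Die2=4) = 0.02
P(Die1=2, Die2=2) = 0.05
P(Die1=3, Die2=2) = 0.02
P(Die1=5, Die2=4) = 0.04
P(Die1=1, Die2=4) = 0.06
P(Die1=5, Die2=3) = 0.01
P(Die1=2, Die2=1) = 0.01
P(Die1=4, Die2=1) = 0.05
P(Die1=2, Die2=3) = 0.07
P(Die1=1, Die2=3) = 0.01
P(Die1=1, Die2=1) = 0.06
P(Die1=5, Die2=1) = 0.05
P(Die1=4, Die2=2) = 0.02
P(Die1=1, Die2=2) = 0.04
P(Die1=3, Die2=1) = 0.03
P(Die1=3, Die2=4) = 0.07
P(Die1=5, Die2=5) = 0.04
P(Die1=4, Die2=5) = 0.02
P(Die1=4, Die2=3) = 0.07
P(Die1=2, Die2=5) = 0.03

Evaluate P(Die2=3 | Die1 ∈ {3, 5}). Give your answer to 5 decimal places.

0.17949

P(Die1=3) = 0.03 + 0.02 + 0.06 + 0.07 + 0.02 = 0.20.
P(Die1=5) = 0.05 + 0.05 + 0.01 + 0.04 + 0.04 = 0.19.
P(Die1 ∈ {3, 5}) = 0.20 + 0.19 = 0.39; P(Die2=3, Die1 ∈ {3, 5}) = 0.06 + 0.01 = 0.07.
P(Die2=3 | Die1 ∈ {3, 5}) = 0.07/0.39 = 0.17949.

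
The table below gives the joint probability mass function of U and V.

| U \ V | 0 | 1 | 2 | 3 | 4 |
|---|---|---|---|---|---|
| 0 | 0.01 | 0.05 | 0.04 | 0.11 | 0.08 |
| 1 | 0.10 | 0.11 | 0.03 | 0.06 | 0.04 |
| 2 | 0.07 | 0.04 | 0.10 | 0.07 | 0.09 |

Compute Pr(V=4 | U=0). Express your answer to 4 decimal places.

P(U=0) = 0.01 + 0.05 + 0.04 + 0.11 + 0.08 = 0.29.
P(V=4 | U=0) = 0.08/0.29 = 0.2759.

0.2759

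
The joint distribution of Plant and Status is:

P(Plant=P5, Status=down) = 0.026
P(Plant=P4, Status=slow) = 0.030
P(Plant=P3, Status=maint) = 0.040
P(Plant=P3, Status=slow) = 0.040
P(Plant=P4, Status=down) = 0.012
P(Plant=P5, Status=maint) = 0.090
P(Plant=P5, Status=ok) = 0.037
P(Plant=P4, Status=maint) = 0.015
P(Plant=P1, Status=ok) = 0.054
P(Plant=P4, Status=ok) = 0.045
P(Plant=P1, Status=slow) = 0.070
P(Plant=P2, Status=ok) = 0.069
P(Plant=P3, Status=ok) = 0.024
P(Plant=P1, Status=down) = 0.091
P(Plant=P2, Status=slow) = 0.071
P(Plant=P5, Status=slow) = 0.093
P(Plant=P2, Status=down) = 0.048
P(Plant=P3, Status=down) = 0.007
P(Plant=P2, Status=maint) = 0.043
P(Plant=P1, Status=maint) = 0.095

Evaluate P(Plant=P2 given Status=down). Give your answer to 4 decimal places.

P(Status=down) = 0.091 + 0.048 + 0.007 + 0.012 + 0.026 = 0.184.
P(Plant=P2 | Status=down) = 0.048/0.184 = 0.2609.

0.2609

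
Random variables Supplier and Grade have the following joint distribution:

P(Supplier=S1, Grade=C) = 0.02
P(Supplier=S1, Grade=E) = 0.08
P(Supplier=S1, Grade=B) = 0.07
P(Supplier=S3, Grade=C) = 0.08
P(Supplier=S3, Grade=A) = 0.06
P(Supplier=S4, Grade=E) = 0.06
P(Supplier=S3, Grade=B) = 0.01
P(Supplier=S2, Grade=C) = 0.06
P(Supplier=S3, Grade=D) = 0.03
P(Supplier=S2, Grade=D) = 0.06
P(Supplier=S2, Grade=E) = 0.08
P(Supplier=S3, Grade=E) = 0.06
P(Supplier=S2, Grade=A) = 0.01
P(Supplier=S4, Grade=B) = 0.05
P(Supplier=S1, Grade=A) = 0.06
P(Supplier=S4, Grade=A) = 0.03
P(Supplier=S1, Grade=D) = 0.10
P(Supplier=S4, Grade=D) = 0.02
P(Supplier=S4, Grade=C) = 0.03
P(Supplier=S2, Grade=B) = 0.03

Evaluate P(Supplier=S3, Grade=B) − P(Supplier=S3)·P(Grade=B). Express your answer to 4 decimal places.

-0.0284

P(Supplier=S3) = 0.06 + 0.01 + 0.08 + 0.03 + 0.06 = 0.24.
P(Grade=B) = 0.07 + 0.03 + 0.01 + 0.05 = 0.16.
P(Supplier=S3, Grade=B) − P(Supplier=S3)P(Grade=B) = 0.01 − 0.24×0.16 = -0.0284.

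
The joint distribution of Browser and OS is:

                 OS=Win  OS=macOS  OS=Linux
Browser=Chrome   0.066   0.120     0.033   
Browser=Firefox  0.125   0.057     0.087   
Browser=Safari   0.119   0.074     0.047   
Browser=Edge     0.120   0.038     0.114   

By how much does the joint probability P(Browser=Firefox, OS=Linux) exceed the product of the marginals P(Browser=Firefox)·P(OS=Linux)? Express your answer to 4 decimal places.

P(Browser=Firefox) = 0.125 + 0.057 + 0.087 = 0.269.
P(OS=Linux) = 0.033 + 0.087 + 0.047 + 0.114 = 0.281.
P(Browser=Firefox, OS=Linux) − P(Browser=Firefox)P(OS=Linux) = 0.087 − 0.269×0.281 = 0.0114.

0.0114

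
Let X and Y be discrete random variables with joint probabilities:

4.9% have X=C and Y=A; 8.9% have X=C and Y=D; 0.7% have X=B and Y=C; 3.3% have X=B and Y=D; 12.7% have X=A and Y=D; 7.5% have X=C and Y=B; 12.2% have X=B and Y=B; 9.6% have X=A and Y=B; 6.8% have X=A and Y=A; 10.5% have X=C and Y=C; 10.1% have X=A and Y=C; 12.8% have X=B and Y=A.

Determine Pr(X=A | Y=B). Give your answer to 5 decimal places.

P(Y=B) = 0.096 + 0.122 + 0.075 = 0.293.
P(X=A | Y=B) = 0.096/0.293 = 0.32765.

0.32765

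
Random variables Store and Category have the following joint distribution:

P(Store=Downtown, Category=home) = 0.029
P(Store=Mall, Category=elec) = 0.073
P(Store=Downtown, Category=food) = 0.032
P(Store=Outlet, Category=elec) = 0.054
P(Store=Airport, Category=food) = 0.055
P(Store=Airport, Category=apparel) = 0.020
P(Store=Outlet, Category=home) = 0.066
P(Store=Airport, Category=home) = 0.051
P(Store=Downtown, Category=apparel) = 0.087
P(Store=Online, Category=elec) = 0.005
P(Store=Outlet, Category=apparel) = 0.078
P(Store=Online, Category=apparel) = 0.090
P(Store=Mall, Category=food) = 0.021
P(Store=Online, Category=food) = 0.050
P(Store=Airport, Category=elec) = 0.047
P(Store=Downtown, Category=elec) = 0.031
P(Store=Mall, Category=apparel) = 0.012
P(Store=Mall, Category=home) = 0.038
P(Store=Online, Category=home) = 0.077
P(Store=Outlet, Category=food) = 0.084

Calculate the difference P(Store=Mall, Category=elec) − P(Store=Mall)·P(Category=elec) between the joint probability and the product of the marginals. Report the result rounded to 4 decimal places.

P(Store=Mall) = 0.021 + 0.012 + 0.073 + 0.038 = 0.144.
P(Category=elec) = 0.031 + 0.073 + 0.047 + 0.054 + 0.005 = 0.210.
P(Store=Mall, Category=elec) − P(Store=Mall)P(Category=elec) = 0.073 − 0.144×0.210 = 0.0428.

0.0428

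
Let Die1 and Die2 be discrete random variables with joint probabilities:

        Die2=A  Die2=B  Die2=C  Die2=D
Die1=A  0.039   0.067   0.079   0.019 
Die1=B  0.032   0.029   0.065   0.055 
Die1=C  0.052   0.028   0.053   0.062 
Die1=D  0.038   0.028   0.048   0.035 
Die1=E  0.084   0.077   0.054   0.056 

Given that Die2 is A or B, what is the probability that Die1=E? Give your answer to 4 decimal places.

0.3397

P(Die2=A) = 0.039 + 0.032 + 0.052 + 0.038 + 0.084 = 0.245.
P(Die2=B) = 0.067 + 0.029 + 0.028 + 0.028 + 0.077 = 0.229.
P(Die2 ∈ {A, B}) = 0.245 + 0.229 = 0.474; P(Die1=E, Die2 ∈ {A, B}) = 0.084 + 0.077 = 0.161.
P(Die1=E | Die2 ∈ {A, B}) = 0.161/0.474 = 0.3397.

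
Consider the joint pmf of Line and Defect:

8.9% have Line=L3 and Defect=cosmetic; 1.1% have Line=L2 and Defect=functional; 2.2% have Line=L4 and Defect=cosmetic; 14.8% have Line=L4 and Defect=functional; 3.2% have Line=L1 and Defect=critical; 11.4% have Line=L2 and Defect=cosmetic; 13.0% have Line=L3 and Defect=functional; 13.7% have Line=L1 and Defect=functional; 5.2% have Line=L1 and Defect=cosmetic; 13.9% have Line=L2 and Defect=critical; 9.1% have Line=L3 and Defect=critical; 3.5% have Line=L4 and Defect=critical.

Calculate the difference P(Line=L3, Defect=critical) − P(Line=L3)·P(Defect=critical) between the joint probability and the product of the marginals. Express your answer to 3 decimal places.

-0.001

P(Line=L3) = 0.089 + 0.130 + 0.091 = 0.310.
P(Defect=critical) = 0.032 + 0.139 + 0.091 + 0.035 = 0.297.
P(Line=L3, Defect=critical) − P(Line=L3)P(Defect=critical) = 0.091 − 0.310×0.297 = -0.001.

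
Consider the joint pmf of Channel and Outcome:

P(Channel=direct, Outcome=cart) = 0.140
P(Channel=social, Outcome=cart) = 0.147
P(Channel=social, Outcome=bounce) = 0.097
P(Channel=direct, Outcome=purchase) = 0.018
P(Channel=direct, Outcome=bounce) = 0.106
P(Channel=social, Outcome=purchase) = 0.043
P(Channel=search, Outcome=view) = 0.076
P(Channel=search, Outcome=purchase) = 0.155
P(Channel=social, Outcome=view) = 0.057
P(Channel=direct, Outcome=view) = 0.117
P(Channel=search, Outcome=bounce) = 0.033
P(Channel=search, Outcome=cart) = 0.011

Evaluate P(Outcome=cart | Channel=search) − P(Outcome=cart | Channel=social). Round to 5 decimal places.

P(Channel=search) = 0.033 + 0.076 + 0.011 + 0.155 = 0.275; P(Outcome=cart | Channel=search) = 0.011/0.275 = 0.040000.
P(Channel=social) = 0.097 + 0.057 + 0.147 + 0.043 = 0.344; P(Outcome=cart | Channel=social) = 0.147/0.344 = 0.427326.
Difference = -0.38733.

-0.38733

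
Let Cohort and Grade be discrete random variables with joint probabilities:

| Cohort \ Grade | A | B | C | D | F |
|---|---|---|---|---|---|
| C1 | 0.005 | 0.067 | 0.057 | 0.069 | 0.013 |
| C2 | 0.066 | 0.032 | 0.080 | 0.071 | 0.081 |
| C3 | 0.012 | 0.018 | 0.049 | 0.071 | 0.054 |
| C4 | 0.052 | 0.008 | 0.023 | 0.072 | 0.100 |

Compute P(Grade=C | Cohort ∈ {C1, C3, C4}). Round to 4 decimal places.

P(Cohort=C1) = 0.005 + 0.067 + 0.057 + 0.069 + 0.013 = 0.211.
P(Cohort=C3) = 0.012 + 0.018 + 0.049 + 0.071 + 0.054 = 0.204.
P(Cohort=C4) = 0.052 + 0.008 + 0.023 + 0.072 + 0.100 = 0.255.
P(Cohort ∈ {C1, C3, C4}) = 0.211 + 0.204 + 0.255 = 0.670; P(Grade=C, Cohort ∈ {C1, C3, C4}) = 0.057 + 0.049 + 0.023 = 0.129.
P(Grade=C | Cohort ∈ {C1, C3, C4}) = 0.129/0.670 = 0.1925.

0.1925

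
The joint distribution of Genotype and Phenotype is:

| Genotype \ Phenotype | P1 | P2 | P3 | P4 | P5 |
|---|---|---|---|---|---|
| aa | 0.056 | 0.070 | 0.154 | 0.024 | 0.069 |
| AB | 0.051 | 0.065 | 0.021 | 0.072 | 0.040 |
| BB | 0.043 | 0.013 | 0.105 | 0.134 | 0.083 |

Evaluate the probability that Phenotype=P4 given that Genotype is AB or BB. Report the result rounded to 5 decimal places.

P(Genotype=AB) = 0.051 + 0.065 + 0.021 + 0.072 + 0.040 = 0.249.
P(Genotype=BB) = 0.043 + 0.013 + 0.105 + 0.134 + 0.083 = 0.378.
P(Genotype ∈ {AB, BB}) = 0.249 + 0.378 = 0.627; P(Phenotype=P4, Genotype ∈ {AB, BB}) = 0.072 + 0.134 = 0.206.
P(Phenotype=P4 | Genotype ∈ {AB, BB}) = 0.206/0.627 = 0.32855.

0.32855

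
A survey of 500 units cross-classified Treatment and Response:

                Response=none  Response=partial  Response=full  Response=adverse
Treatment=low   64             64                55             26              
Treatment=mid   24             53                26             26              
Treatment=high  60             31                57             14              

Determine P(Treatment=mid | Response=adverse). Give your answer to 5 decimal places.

Total with Response=adverse: 26 + 26 + 14 = 66.
P(Treatment=mid | Response=adverse) = 26/66 = 0.39394.

0.39394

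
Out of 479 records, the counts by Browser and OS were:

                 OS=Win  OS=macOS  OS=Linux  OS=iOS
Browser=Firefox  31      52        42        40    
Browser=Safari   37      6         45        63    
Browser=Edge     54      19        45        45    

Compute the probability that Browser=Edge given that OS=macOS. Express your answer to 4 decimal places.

0.2468

Total with OS=macOS: 52 + 6 + 19 = 77.
P(Browser=Edge | OS=macOS) = 19/77 = 0.2468.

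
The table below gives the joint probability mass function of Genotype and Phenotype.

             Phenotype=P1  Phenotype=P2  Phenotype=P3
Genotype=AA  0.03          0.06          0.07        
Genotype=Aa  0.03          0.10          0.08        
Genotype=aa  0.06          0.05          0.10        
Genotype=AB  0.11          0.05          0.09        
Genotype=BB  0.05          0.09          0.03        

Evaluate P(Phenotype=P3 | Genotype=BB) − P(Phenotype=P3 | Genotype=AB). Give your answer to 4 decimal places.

-0.1835

P(Genotype=BB) = 0.05 + 0.09 + 0.03 = 0.17; P(Phenotype=P3 | Genotype=BB) = 0.03/0.17 = 0.17647.
P(Genotype=AB) = 0.11 + 0.05 + 0.09 = 0.25; P(Phenotype=P3 | Genotype=AB) = 0.09/0.25 = 0.36000.
Difference = -0.1835.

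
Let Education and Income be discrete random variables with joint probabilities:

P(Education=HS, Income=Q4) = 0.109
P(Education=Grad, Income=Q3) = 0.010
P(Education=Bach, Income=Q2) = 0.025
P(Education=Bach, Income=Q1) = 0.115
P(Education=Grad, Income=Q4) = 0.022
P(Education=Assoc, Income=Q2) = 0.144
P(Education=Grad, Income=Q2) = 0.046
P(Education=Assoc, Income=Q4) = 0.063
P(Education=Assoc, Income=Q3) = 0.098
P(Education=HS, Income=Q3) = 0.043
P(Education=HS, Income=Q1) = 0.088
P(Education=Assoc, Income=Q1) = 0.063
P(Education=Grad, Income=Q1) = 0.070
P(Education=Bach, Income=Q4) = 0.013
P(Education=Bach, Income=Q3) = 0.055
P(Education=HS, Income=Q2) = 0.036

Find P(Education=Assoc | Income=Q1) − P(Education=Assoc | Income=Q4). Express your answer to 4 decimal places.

P(Income=Q1) = 0.088 + 0.063 + 0.115 + 0.070 = 0.336; P(Education=Assoc | Income=Q1) = 0.063/0.336 = 0.18750.
P(Income=Q4) = 0.109 + 0.063 + 0.013 + 0.022 = 0.207; P(Education=Assoc | Income=Q4) = 0.063/0.207 = 0.30435.
Difference = -0.1168.

-0.1168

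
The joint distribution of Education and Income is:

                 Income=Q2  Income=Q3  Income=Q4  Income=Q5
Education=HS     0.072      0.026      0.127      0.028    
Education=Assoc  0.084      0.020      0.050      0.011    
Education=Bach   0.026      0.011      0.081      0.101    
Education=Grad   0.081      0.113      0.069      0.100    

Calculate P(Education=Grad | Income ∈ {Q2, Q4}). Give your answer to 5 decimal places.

0.25424

P(Income=Q2) = 0.072 + 0.084 + 0.026 + 0.081 = 0.263.
P(Income=Q4) = 0.127 + 0.050 + 0.081 + 0.069 = 0.327.
P(Income ∈ {Q2, Q4}) = 0.263 + 0.327 = 0.590; P(Education=Grad, Income ∈ {Q2, Q4}) = 0.081 + 0.069 = 0.150.
P(Education=Grad | Income ∈ {Q2, Q4}) = 0.150/0.590 = 0.25424.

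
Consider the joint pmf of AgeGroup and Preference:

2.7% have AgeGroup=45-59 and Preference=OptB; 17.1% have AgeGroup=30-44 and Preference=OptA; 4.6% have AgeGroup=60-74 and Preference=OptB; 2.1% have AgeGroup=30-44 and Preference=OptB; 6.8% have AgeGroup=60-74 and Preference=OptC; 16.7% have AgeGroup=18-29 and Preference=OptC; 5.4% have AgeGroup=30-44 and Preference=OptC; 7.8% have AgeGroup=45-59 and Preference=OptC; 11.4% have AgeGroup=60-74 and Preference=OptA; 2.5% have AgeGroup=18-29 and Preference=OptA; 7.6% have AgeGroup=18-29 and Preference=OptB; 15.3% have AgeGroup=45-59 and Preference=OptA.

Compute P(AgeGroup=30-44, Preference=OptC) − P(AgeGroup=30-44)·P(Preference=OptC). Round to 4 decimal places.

P(AgeGroup=30-44) = 0.171 + 0.021 + 0.054 = 0.246.
P(Preference=OptC) = 0.167 + 0.054 + 0.078 + 0.068 = 0.367.
P(AgeGroup=30-44, Preference=OptC) − P(AgeGroup=30-44)P(Preference=OptC) = 0.054 − 0.246×0.367 = -0.0363.

-0.0363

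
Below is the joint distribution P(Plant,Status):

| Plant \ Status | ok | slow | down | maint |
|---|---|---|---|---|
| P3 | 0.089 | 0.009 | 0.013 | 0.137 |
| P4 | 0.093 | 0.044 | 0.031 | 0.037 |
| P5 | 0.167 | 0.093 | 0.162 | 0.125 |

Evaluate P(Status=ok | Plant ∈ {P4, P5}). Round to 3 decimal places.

P(Plant=P4) = 0.093 + 0.044 + 0.031 + 0.037 = 0.205.
P(Plant=P5) = 0.167 + 0.093 + 0.162 + 0.125 = 0.547.
P(Plant ∈ {P4, P5}) = 0.205 + 0.547 = 0.752; P(Status=ok, Plant ∈ {P4, P5}) = 0.093 + 0.167 = 0.260.
P(Status=ok | Plant ∈ {P4, P5}) = 0.260/0.752 = 0.346.

0.346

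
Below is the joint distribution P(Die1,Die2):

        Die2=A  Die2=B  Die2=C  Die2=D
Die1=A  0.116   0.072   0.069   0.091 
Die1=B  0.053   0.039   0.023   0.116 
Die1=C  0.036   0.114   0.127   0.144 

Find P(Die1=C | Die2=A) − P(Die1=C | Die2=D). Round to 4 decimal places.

-0.2346

P(Die2=A) = 0.116 + 0.053 + 0.036 = 0.205; P(Die1=C | Die2=A) = 0.036/0.205 = 0.17561.
P(Die2=D) = 0.091 + 0.116 + 0.144 = 0.351; P(Die1=C | Die2=D) = 0.144/0.351 = 0.41026.
Difference = -0.2346.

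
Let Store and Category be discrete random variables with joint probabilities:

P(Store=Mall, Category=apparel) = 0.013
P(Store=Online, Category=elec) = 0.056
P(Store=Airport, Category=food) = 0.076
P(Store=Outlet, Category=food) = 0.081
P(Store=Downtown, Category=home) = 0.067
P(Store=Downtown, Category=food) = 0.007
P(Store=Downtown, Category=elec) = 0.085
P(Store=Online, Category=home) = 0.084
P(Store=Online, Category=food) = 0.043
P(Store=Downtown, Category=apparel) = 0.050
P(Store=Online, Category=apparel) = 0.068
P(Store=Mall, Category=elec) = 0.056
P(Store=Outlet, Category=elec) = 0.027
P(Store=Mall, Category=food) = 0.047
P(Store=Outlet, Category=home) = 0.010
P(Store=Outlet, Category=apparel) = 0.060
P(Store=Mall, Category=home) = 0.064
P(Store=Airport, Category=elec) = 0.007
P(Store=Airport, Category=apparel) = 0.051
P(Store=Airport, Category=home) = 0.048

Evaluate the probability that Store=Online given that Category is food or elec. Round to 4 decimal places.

P(Category=food) = 0.007 + 0.047 + 0.076 + 0.081 + 0.043 = 0.254.
P(Category=elec) = 0.085 + 0.056 + 0.007 + 0.027 + 0.056 = 0.231.
P(Category ∈ {food, elec}) = 0.254 + 0.231 = 0.485; P(Store=Online, Category ∈ {food, elec}) = 0.043 + 0.056 = 0.099.
P(Store=Online | Category ∈ {food, elec}) = 0.099/0.485 = 0.2041.

0.2041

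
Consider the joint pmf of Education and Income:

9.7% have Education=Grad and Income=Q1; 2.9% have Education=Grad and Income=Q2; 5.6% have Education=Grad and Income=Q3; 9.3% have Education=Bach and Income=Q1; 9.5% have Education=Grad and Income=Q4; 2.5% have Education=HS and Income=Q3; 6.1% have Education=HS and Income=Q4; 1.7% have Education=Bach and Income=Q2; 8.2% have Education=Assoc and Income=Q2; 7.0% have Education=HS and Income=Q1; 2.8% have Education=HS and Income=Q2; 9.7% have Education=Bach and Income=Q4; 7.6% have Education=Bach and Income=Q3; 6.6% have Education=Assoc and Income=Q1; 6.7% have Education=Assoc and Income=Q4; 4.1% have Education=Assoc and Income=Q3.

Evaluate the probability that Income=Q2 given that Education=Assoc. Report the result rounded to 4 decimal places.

0.3203

P(Education=Assoc) = 0.066 + 0.082 + 0.041 + 0.067 = 0.256.
P(Income=Q2 | Education=Assoc) = 0.082/0.256 = 0.3203.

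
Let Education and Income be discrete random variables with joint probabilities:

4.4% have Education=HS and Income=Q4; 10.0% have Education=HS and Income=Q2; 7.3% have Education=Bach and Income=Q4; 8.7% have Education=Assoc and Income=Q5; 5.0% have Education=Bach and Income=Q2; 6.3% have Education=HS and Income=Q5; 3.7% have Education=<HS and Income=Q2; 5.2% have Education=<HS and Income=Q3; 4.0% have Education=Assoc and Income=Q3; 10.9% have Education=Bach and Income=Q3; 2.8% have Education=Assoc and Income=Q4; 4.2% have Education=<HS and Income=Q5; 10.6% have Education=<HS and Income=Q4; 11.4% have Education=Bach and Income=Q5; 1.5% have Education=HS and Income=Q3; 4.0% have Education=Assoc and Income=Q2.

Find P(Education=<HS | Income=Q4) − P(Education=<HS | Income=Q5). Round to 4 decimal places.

P(Income=Q4) = 0.106 + 0.044 + 0.028 + 0.073 = 0.251; P(Education=<HS | Income=Q4) = 0.106/0.251 = 0.42231.
P(Income=Q5) = 0.042 + 0.063 + 0.087 + 0.114 = 0.306; P(Education=<HS | Income=Q5) = 0.042/0.306 = 0.13725.
Difference = 0.2851.

0.2851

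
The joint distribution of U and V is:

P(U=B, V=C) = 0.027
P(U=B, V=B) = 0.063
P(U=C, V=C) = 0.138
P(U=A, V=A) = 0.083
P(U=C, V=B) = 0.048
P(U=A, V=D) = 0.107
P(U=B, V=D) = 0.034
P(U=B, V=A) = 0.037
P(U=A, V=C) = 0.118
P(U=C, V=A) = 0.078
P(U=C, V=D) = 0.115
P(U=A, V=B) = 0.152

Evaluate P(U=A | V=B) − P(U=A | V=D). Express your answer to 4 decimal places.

0.1600

P(V=B) = 0.152 + 0.063 + 0.048 = 0.263; P(U=A | V=B) = 0.152/0.263 = 0.57795.
P(V=D) = 0.107 + 0.034 + 0.115 = 0.256; P(U=A | V=D) = 0.107/0.256 = 0.41797.
Difference = 0.1600.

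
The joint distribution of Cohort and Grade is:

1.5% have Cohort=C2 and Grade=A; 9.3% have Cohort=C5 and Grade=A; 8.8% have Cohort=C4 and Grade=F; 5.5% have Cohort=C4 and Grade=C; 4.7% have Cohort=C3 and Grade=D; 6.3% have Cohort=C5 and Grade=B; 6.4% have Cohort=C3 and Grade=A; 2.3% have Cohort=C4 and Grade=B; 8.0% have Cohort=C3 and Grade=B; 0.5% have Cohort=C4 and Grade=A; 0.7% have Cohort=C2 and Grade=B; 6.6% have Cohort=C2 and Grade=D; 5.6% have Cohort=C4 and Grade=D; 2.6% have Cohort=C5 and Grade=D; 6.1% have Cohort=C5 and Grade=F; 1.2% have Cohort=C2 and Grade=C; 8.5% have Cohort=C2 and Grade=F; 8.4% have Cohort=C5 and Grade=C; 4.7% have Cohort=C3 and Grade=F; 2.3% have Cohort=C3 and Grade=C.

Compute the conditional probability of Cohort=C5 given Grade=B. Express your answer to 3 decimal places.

P(Grade=B) = 0.007 + 0.080 + 0.023 + 0.063 = 0.173.
P(Cohort=C5 | Grade=B) = 0.063/0.173 = 0.364.

0.364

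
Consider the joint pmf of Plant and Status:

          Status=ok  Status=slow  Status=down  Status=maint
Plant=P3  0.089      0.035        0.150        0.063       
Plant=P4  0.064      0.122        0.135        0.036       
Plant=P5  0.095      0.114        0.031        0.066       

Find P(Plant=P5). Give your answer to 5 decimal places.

P(Plant=P5) = 0.095 + 0.114 + 0.031 + 0.066 = 0.306.

0.30600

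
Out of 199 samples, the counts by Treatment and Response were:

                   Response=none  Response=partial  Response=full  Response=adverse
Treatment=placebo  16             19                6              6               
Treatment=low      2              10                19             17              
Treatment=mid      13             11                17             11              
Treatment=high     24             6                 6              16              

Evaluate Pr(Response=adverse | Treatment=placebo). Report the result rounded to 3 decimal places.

0.128

Total with Treatment=placebo: 16 + 19 + 6 + 6 = 47.
P(Response=adverse | Treatment=placebo) = 6/47 = 0.128.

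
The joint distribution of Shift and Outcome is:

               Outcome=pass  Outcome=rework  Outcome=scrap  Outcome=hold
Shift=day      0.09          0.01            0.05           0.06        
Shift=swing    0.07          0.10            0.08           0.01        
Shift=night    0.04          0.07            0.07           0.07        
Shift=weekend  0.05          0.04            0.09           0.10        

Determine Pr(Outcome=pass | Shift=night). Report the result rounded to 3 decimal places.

0.160

P(Shift=night) = 0.04 + 0.07 + 0.07 + 0.07 = 0.25.
P(Outcome=pass | Shift=night) = 0.04/0.25 = 0.160.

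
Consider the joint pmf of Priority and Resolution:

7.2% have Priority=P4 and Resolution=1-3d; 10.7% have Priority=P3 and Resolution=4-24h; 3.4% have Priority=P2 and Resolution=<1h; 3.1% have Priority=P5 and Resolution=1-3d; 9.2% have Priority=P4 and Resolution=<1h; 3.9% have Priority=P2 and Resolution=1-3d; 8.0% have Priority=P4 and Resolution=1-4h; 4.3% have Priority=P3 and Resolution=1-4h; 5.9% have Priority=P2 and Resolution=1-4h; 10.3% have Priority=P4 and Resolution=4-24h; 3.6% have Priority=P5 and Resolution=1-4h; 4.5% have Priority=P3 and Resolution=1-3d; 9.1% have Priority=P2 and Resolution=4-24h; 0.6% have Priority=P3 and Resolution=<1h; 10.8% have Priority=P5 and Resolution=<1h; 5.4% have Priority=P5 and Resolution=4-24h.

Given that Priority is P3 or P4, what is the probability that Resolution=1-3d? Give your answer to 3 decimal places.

0.214

P(Priority=P3) = 0.006 + 0.043 + 0.107 + 0.045 = 0.201.
P(Priority=P4) = 0.092 + 0.080 + 0.103 + 0.072 = 0.347.
P(Priority ∈ {P3, P4}) = 0.201 + 0.347 = 0.548; P(Resolution=1-3d, Priority ∈ {P3, P4}) = 0.045 + 0.072 = 0.117.
P(Resolution=1-3d | Priority ∈ {P3, P4}) = 0.117/0.548 = 0.214.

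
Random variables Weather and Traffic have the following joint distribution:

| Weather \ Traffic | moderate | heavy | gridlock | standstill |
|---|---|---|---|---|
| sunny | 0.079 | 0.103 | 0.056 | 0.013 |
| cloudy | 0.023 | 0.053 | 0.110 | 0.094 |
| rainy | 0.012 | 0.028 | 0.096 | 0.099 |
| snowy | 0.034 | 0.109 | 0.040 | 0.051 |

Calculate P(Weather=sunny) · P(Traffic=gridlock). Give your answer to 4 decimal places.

0.0758

P(Weather=sunny) = 0.079 + 0.103 + 0.056 + 0.013 = 0.251.
P(Traffic=gridlock) = 0.056 + 0.110 + 0.096 + 0.040 = 0.302.
Product: 0.251 × 0.302 = 0.0758.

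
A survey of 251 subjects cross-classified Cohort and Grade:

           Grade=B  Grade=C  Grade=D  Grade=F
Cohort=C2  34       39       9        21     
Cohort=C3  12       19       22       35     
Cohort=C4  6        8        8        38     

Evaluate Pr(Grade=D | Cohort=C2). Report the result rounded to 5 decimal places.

0.08738

Total with Cohort=C2: 34 + 39 + 9 + 21 = 103.
P(Grade=D | Cohort=C2) = 9/103 = 0.08738.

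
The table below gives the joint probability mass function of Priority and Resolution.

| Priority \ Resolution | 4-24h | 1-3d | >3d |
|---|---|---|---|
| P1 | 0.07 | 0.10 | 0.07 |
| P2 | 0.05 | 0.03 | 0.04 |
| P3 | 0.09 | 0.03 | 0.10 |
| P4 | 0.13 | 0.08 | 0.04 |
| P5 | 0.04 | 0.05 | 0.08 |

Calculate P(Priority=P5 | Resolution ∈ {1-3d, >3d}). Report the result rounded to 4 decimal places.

0.2097

P(Resolution=1-3d) = 0.10 + 0.03 + 0.03 + 0.08 + 0.05 = 0.29.
P(Resolution=>3d) = 0.07 + 0.04 + 0.10 + 0.04 + 0.08 = 0.33.
P(Resolution ∈ {1-3d, >3d}) = 0.29 + 0.33 = 0.62; P(Priority=P5, Resolution ∈ {1-3d, >3d}) = 0.05 + 0.08 = 0.13.
P(Priority=P5 | Resolution ∈ {1-3d, >3d}) = 0.13/0.62 = 0.2097.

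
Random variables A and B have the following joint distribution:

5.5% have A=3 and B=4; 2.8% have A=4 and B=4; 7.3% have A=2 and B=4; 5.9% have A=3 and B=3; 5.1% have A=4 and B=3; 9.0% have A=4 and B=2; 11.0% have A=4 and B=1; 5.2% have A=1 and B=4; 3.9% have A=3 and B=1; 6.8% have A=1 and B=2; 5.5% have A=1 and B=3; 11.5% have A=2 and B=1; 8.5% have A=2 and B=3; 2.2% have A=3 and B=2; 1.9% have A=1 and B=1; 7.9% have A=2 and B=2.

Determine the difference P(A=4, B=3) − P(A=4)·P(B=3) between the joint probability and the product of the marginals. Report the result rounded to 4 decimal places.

-0.0188

P(A=4) = 0.110 + 0.090 + 0.051 + 0.028 = 0.279.
P(B=3) = 0.055 + 0.085 + 0.059 + 0.051 = 0.250.
P(A=4, B=3) − P(A=4)P(B=3) = 0.051 − 0.279×0.250 = -0.0188.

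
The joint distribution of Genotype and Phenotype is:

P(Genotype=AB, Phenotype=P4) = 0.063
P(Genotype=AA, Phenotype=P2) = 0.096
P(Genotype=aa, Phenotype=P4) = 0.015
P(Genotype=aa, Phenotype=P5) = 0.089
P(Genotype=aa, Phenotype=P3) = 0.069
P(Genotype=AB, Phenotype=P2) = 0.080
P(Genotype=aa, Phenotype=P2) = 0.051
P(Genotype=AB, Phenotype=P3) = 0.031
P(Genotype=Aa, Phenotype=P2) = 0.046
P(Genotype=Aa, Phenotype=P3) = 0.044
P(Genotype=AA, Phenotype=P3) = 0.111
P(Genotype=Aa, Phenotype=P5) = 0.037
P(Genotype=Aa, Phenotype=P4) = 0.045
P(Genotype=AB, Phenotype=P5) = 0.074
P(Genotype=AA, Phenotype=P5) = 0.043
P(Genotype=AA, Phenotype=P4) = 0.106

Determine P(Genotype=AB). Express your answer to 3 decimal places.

0.248

P(Genotype=AB) = 0.080 + 0.031 + 0.063 + 0.074 = 0.248.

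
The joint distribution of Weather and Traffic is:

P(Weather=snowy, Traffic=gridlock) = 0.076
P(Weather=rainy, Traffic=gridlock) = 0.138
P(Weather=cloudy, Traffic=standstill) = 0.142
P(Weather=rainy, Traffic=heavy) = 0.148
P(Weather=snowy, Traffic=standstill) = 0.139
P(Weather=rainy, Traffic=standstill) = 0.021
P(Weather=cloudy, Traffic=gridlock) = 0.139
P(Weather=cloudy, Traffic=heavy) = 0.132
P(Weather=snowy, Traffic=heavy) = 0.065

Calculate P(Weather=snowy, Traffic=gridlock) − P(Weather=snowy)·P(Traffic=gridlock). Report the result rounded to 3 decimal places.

P(Weather=snowy) = 0.065 + 0.076 + 0.139 = 0.280.
P(Traffic=gridlock) = 0.139 + 0.138 + 0.076 = 0.353.
P(Weather=snowy, Traffic=gridlock) − P(Weather=snowy)P(Traffic=gridlock) = 0.076 − 0.280×0.353 = -0.023.

-0.023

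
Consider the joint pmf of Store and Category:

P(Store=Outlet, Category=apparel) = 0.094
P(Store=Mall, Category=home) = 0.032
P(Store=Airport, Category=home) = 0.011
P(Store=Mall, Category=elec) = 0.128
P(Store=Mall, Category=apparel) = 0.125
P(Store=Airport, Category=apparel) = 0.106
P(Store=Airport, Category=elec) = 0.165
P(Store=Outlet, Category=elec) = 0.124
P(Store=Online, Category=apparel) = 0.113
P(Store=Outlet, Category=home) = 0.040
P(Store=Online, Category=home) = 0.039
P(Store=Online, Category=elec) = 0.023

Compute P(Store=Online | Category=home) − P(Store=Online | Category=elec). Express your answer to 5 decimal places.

0.26740

P(Category=home) = 0.032 + 0.011 + 0.040 + 0.039 = 0.122; P(Store=Online | Category=home) = 0.039/0.122 = 0.319672.
P(Category=elec) = 0.128 + 0.165 + 0.124 + 0.023 = 0.440; P(Store=Online | Category=elec) = 0.023/0.440 = 0.052273.
Difference = 0.26740.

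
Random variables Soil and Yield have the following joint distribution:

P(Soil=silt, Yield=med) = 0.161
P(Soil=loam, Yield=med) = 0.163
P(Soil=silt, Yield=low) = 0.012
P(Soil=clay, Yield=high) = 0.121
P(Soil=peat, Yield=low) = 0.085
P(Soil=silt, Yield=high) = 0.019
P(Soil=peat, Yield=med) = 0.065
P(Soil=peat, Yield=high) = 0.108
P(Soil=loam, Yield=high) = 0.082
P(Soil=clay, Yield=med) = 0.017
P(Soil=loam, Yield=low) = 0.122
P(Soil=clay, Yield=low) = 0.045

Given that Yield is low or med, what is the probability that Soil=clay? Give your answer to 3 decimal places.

P(Yield=low) = 0.122 + 0.045 + 0.012 + 0.085 = 0.264.
P(Yield=med) = 0.163 + 0.017 + 0.161 + 0.065 = 0.406.
P(Yield ∈ {low, med}) = 0.264 + 0.406 = 0.670; P(Soil=clay, Yield ∈ {low, med}) = 0.045 + 0.017 = 0.062.
P(Soil=clay | Yield ∈ {low, med}) = 0.062/0.670 = 0.093.

0.093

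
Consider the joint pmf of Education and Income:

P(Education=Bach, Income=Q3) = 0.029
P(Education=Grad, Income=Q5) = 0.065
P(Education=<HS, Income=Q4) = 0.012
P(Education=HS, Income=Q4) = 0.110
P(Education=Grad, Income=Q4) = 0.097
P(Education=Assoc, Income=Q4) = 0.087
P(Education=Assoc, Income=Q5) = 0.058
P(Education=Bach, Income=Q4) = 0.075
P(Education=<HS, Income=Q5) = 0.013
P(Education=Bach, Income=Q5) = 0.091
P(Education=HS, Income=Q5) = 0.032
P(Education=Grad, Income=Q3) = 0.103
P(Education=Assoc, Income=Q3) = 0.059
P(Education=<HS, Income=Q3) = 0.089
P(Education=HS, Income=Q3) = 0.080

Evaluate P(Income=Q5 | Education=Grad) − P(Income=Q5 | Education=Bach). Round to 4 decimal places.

-0.2214

P(Education=Grad) = 0.103 + 0.097 + 0.065 = 0.265; P(Income=Q5 | Education=Grad) = 0.065/0.265 = 0.24528.
P(Education=Bach) = 0.029 + 0.075 + 0.091 = 0.195; P(Income=Q5 | Education=Bach) = 0.091/0.195 = 0.46667.
Difference = -0.2214.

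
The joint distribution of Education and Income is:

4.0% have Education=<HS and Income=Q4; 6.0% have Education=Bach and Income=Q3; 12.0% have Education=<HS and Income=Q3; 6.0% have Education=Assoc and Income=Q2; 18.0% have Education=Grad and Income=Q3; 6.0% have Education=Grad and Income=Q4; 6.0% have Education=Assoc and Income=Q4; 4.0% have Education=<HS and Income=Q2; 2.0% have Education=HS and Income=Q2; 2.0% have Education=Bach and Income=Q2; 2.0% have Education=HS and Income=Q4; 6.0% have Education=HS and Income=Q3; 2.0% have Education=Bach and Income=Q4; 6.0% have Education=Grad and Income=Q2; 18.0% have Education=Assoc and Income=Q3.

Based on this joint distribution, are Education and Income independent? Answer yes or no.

yes

Every cell satisfies P(Education,Income) = P(Education)·P(Income). For instance P(Education=HS) = 0.100, P(Income=Q3) = 0.600, and 0.100×0.600 = 0.060 matches the joint entry. So Education and Income are independent.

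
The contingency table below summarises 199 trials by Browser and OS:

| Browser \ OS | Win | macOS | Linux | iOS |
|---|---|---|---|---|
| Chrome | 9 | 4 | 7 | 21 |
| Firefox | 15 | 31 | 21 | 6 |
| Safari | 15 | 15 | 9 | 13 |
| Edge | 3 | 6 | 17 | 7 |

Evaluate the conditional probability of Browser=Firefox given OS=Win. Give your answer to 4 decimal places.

0.3571

Total with OS=Win: 9 + 15 + 15 + 3 = 42.
P(Browser=Firefox | OS=Win) = 15/42 = 0.3571.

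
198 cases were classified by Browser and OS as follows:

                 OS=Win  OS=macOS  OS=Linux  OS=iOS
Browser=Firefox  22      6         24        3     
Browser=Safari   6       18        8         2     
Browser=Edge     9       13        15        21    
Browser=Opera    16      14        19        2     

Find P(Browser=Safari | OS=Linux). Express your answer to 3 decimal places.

0.121

Total with OS=Linux: 24 + 8 + 15 + 19 = 66.
P(Browser=Safari | OS=Linux) = 8/66 = 0.121.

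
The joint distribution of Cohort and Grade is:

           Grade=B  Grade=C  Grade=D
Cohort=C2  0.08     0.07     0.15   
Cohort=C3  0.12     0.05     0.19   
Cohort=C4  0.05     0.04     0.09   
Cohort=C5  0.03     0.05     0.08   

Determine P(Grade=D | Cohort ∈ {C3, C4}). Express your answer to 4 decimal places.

P(Cohort=C3) = 0.12 + 0.05 + 0.19 = 0.36.
P(Cohort=C4) = 0.05 + 0.04 + 0.09 = 0.18.
P(Cohort ∈ {C3, C4}) = 0.36 + 0.18 = 0.54; P(Grade=D, Cohort ∈ {C3, C4}) = 0.19 + 0.09 = 0.28.
P(Grade=D | Cohort ∈ {C3, C4}) = 0.28/0.54 = 0.5185.

0.5185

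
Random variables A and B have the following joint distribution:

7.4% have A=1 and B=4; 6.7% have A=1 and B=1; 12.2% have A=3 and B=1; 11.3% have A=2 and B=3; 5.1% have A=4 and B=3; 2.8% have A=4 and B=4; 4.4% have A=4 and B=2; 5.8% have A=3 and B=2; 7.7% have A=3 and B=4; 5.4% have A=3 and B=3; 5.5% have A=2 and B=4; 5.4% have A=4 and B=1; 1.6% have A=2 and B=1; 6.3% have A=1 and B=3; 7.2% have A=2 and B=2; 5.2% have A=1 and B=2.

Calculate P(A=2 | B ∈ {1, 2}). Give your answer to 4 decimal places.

P(B=1) = 0.067 + 0.016 + 0.122 + 0.054 = 0.259.
P(B=2) = 0.052 + 0.072 + 0.058 + 0.044 = 0.226.
P(B ∈ {1, 2}) = 0.259 + 0.226 = 0.485; P(A=2, B ∈ {1, 2}) = 0.016 + 0.072 = 0.088.
P(A=2 | B ∈ {1, 2}) = 0.088/0.485 = 0.1814.

0.1814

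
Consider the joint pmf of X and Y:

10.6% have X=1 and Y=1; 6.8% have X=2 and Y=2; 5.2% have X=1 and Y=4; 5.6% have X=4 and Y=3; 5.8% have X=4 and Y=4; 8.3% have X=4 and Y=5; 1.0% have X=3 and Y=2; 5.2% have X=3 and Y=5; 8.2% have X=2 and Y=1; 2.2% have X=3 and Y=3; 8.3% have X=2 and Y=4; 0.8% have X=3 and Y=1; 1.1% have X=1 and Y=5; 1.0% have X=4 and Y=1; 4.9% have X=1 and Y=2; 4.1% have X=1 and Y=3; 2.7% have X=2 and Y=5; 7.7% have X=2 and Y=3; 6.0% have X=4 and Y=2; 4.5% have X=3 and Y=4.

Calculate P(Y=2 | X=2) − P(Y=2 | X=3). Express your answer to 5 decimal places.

0.12879

P(X=2) = 0.082 + 0.068 + 0.077 + 0.083 + 0.027 = 0.337; P(Y=2 | X=2) = 0.068/0.337 = 0.201780.
P(X=3) = 0.008 + 0.010 + 0.022 + 0.045 + 0.052 = 0.137; P(Y=2 | X=3) = 0.010/0.137 = 0.072993.
Difference = 0.12879.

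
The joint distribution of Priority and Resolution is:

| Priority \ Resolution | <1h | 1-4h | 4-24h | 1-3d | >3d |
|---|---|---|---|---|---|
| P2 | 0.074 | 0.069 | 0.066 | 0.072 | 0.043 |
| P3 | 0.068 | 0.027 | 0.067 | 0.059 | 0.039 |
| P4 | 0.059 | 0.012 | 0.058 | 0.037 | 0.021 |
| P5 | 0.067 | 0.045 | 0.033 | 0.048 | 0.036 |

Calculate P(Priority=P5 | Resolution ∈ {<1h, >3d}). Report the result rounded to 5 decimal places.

P(Resolution=<1h) = 0.074 + 0.068 + 0.059 + 0.067 = 0.268.
P(Resolution=>3d) = 0.043 + 0.039 + 0.021 + 0.036 = 0.139.
P(Resolution ∈ {<1h, >3d}) = 0.268 + 0.139 = 0.407; P(Priority=P5, Resolution ∈ {<1h, >3d}) = 0.067 + 0.036 = 0.103.
P(Priority=P5 | Resolution ∈ {<1h, >3d}) = 0.103/0.407 = 0.25307.

0.25307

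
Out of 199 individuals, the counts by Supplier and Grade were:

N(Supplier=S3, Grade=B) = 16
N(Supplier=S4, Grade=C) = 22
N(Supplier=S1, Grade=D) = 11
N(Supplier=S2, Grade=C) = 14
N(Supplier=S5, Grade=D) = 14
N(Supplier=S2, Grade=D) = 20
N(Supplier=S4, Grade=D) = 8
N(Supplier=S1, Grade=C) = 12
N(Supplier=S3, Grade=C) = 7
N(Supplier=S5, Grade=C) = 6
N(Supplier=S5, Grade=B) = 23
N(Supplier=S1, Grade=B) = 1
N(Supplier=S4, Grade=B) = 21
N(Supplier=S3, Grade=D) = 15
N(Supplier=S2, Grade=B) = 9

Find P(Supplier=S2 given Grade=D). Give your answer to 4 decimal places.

0.2941

Total with Grade=D: 11 + 20 + 15 + 8 + 14 = 68.
P(Supplier=S2 | Grade=D) = 20/68 = 0.2941.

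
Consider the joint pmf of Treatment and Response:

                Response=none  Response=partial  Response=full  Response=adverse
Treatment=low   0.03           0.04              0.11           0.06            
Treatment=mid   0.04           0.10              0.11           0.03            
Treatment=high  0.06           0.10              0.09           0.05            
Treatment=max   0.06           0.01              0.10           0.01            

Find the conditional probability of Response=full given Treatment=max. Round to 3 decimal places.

P(Treatment=max) = 0.06 + 0.01 + 0.10 + 0.01 = 0.18.
P(Response=full | Treatment=max) = 0.10/0.18 = 0.556.

0.556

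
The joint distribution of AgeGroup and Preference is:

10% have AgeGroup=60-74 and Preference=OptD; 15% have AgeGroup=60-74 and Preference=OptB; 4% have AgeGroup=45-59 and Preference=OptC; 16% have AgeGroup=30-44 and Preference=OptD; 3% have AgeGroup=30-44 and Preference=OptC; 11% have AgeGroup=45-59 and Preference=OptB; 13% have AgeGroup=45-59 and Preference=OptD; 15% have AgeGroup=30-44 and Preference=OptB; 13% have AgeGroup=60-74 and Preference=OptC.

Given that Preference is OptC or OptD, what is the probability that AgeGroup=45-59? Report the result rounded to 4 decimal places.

0.2881

P(Preference=OptC) = 0.03 + 0.04 + 0.13 = 0.20.
P(Preference=OptD) = 0.16 + 0.13 + 0.10 = 0.39.
P(Preference ∈ {OptC, OptD}) = 0.20 + 0.39 = 0.59; P(AgeGroup=45-59, Preference ∈ {OptC, OptD}) = 0.04 + 0.13 = 0.17.
P(AgeGroup=45-59 | Preference ∈ {OptC, OptD}) = 0.17/0.59 = 0.2881.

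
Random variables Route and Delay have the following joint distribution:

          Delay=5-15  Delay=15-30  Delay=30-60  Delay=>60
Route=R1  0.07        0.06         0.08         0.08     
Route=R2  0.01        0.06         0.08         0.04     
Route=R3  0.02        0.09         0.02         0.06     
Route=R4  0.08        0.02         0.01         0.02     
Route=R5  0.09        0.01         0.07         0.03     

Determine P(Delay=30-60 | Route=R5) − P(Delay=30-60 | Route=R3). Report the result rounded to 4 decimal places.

P(Route=R5) = 0.09 + 0.01 + 0.07 + 0.03 = 0.20; P(Delay=30-60 | Route=R5) = 0.07/0.20 = 0.35000.
P(Route=R3) = 0.02 + 0.09 + 0.02 + 0.06 = 0.19; P(Delay=30-60 | Route=R3) = 0.02/0.19 = 0.10526.
Difference = 0.2447.

0.2447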